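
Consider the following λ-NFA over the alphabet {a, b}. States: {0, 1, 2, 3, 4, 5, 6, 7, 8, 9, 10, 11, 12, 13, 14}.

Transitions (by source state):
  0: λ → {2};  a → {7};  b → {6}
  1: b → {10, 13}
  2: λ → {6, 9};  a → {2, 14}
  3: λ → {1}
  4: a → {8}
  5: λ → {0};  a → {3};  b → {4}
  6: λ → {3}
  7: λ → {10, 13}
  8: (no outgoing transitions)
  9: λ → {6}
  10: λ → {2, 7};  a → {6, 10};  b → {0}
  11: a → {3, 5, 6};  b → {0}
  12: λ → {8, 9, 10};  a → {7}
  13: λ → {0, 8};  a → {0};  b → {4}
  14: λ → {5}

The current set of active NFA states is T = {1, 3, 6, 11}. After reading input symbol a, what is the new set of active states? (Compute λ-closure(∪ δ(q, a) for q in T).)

11 on a → {3, 5, 6}.
No a-transition from 1, 3, 6.
Union after reading a: {3, 5, 6}.
Now take the λ-closure:
From 3 via λ: add 1.
From 5 via λ: add 0.
From 0 via λ: add 2.
From 2 via λ: add 9.
No new states can be added; the closed set is {0, 1, 2, 3, 5, 6, 9}.

{0, 1, 2, 3, 5, 6, 9}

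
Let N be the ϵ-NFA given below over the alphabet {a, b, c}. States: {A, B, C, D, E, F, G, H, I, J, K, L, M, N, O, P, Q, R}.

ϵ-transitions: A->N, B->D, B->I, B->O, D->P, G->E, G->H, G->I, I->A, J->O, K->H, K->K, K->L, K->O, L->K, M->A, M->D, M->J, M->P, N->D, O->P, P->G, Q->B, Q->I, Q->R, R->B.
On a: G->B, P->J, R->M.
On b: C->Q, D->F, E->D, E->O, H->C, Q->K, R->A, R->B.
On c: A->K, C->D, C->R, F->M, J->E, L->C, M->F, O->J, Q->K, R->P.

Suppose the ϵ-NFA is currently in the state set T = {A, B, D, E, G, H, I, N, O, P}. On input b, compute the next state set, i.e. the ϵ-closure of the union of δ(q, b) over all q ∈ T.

{A, C, D, E, F, G, H, I, N, O, P}

D on b → {F}.
E on b → {D, O}.
H on b → {C}.
No b-transition from A, B, G, I, N, O, P.
Union after reading b: {C, D, F, O}.
Now take the ϵ-closure:
From D via ϵ: add P.
From P via ϵ: add G.
From G via ϵ: add E, H, I.
From I via ϵ: add A.
From A via ϵ: add N.
No new states can be added; the closed set is {A, C, D, E, F, G, H, I, N, O, P}.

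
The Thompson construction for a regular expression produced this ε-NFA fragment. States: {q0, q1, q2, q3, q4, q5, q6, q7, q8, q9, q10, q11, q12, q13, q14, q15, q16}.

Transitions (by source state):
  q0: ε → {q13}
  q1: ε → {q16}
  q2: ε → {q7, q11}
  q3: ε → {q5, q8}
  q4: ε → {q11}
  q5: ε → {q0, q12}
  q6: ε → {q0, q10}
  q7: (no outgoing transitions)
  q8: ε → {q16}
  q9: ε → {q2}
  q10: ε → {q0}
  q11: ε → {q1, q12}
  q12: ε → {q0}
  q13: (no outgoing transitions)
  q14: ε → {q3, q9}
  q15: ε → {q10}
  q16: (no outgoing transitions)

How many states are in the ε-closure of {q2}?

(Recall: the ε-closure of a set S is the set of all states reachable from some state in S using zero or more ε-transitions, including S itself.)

Start with {q2}.
From q2 via ε: add q7, q11.
From q11 via ε: add q1, q12.
From q1 via ε: add q16.
From q12 via ε: add q0.
From q0 via ε: add q13.
ε-closure = {q0, q1, q2, q7, q11, q12, q13, q16}, which has 8 states.

8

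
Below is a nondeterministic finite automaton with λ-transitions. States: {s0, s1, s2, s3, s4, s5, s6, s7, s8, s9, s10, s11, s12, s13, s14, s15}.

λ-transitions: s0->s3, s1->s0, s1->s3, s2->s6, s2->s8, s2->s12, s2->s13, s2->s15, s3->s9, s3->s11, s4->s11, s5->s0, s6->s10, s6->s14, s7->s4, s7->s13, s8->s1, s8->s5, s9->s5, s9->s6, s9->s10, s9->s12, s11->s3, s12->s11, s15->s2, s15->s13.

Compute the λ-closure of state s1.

Start with {s1}.
From s1 via λ: add s0, s3.
From s3 via λ: add s9, s11.
From s9 via λ: add s5, s6, s10, s12.
From s6 via λ: add s14.
No new states can be added; the closed set is {s0, s1, s3, s5, s6, s9, s10, s11, s12, s14}.

{s0, s1, s3, s5, s6, s9, s10, s11, s12, s14}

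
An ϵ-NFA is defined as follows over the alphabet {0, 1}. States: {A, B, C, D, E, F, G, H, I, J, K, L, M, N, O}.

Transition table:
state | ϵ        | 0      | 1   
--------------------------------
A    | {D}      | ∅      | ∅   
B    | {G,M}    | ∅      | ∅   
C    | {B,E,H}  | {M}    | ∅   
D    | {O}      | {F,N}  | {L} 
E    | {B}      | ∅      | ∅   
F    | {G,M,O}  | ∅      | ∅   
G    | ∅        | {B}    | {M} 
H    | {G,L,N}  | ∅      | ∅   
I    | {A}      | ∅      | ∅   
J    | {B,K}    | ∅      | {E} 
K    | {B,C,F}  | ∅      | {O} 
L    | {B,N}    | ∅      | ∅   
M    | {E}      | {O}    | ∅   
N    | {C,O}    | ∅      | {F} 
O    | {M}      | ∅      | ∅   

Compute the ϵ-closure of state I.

{A, B, D, E, G, I, M, O}

Start with {I}.
From I via ϵ: add A.
From A via ϵ: add D.
From D via ϵ: add O.
From O via ϵ: add M.
From M via ϵ: add E.
From E via ϵ: add B.
From B via ϵ: add G.
No new states can be added; the closed set is {A, B, D, E, G, I, M, O}.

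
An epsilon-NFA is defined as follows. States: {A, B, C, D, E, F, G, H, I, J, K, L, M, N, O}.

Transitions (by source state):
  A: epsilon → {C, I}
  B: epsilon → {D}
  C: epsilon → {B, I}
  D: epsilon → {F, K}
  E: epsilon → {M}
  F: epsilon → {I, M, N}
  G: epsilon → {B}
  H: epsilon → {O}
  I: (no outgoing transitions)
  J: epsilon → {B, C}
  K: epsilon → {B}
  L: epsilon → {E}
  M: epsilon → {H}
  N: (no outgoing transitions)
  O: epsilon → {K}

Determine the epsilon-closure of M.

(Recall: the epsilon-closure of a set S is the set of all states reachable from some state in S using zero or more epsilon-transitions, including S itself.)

{B, D, F, H, I, K, M, N, O}

Start with {M}.
From M via epsilon: add H.
From H via epsilon: add O.
From O via epsilon: add K.
From K via epsilon: add B.
From B via epsilon: add D.
From D via epsilon: add F.
From F via epsilon: add I, N.
No new states can be added; the closed set is {B, D, F, H, I, K, M, N, O}.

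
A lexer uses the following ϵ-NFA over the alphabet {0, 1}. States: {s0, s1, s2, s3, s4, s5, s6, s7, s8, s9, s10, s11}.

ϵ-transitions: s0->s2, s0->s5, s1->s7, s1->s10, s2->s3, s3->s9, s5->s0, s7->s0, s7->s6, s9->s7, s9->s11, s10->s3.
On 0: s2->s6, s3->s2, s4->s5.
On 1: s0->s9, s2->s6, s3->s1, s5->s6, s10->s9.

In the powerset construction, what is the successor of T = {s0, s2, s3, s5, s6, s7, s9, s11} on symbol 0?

{s0, s2, s3, s5, s6, s7, s9, s11}

s2 on 0 → {s6}.
s3 on 0 → {s2}.
No 0-transition from s0, s5, s6, s7, s9, s11.
Union after reading 0: {s2, s6}.
Now take the ϵ-closure:
From s2 via ϵ: add s3.
From s3 via ϵ: add s9.
From s9 via ϵ: add s7, s11.
From s7 via ϵ: add s0.
From s0 via ϵ: add s5.
No new states can be added; the closed set is {s0, s2, s3, s5, s6, s7, s9, s11}.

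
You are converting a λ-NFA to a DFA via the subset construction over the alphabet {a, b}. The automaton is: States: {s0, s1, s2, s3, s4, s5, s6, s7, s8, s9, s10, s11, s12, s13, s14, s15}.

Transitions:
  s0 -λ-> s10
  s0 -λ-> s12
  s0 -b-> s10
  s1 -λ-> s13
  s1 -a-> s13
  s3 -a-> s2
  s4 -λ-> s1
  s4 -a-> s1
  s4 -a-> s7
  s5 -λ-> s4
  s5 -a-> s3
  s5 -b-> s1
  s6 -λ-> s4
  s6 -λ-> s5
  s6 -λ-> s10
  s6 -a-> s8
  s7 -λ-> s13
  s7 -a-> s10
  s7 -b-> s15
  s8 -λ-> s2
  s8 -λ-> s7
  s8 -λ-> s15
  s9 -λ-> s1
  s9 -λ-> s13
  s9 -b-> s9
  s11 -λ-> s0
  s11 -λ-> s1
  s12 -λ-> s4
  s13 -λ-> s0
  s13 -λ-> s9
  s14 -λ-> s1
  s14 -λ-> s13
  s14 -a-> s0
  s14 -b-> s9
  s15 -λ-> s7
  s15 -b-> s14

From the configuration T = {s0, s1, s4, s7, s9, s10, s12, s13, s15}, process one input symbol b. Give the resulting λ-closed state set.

s0 on b → {s10}.
s7 on b → {s15}.
s9 on b → {s9}.
s15 on b → {s14}.
No b-transition from s1, s4, s10, s12, s13.
Union after reading b: {s9, s10, s14, s15}.
Now take the λ-closure:
From s9 via λ: add s1, s13.
From s15 via λ: add s7.
From s13 via λ: add s0.
From s0 via λ: add s12.
From s12 via λ: add s4.
No new states can be added; the closed set is {s0, s1, s4, s7, s9, s10, s12, s13, s14, s15}.

{s0, s1, s4, s7, s9, s10, s12, s13, s14, s15}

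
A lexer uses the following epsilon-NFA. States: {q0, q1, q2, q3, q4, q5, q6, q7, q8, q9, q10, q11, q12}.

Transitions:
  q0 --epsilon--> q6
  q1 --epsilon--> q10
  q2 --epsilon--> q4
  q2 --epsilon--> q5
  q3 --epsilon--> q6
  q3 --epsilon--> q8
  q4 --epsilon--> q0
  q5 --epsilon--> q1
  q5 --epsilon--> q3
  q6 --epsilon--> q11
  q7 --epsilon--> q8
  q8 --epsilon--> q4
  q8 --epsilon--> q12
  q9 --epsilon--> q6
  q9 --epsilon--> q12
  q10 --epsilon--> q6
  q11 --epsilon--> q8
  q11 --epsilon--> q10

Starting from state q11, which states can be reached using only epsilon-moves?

{q0, q4, q6, q8, q10, q11, q12}

Start with {q11}.
From q11 via epsilon: add q8, q10.
From q8 via epsilon: add q4, q12.
From q10 via epsilon: add q6.
From q4 via epsilon: add q0.
No new states can be added; the closed set is {q0, q4, q6, q8, q10, q11, q12}.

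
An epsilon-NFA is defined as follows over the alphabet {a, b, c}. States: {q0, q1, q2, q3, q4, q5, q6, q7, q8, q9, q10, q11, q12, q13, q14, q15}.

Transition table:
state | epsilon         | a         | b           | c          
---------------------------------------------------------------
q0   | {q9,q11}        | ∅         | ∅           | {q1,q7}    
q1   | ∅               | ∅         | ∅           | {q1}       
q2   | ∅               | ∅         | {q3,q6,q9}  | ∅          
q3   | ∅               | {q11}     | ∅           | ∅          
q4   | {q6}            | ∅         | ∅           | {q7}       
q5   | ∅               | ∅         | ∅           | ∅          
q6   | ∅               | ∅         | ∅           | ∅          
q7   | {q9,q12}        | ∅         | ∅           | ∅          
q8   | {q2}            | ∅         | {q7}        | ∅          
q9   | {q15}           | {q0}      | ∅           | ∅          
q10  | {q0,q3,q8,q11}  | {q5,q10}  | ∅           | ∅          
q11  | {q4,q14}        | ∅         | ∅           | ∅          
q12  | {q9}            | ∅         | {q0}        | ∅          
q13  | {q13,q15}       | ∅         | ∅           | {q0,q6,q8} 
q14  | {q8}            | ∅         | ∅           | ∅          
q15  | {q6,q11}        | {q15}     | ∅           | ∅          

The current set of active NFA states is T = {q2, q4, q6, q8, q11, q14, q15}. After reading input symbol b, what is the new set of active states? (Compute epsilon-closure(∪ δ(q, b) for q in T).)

q2 on b → {q3, q6, q9}.
q8 on b → {q7}.
No b-transition from q4, q6, q11, q14, q15.
Union after reading b: {q3, q6, q7, q9}.
Now take the epsilon-closure:
From q7 via epsilon: add q12.
From q9 via epsilon: add q15.
From q15 via epsilon: add q11.
From q11 via epsilon: add q4, q14.
From q14 via epsilon: add q8.
From q8 via epsilon: add q2.
No new states can be added; the closed set is {q2, q3, q4, q6, q7, q8, q9, q11, q12, q14, q15}.

{q2, q3, q4, q6, q7, q8, q9, q11, q12, q14, q15}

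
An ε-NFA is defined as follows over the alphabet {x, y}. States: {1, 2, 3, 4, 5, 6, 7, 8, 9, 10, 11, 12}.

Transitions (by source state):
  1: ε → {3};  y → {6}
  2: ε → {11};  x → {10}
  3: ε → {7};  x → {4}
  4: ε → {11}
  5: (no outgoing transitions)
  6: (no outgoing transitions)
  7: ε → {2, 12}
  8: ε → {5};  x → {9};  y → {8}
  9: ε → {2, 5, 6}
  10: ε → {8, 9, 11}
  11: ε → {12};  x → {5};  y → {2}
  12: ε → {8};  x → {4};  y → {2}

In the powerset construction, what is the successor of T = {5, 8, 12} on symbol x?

{2, 4, 5, 6, 8, 9, 11, 12}

8 on x → {9}.
12 on x → {4}.
No x-transition from 5.
Union after reading x: {4, 9}.
Now take the ε-closure:
From 4 via ε: add 11.
From 9 via ε: add 2, 5, 6.
From 11 via ε: add 12.
From 12 via ε: add 8.
No new states can be added; the closed set is {2, 4, 5, 6, 8, 9, 11, 12}.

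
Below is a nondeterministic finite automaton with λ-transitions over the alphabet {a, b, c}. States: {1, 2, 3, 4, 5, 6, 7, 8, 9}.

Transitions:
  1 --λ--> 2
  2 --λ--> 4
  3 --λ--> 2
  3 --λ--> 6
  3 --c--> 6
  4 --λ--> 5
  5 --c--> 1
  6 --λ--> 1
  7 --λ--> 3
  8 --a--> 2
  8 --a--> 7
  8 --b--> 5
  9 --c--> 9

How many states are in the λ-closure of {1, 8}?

5

Start with {1, 8}.
From 1 via λ: add 2.
From 2 via λ: add 4.
From 4 via λ: add 5.
λ-closure = {1, 2, 4, 5, 8}, which has 5 states.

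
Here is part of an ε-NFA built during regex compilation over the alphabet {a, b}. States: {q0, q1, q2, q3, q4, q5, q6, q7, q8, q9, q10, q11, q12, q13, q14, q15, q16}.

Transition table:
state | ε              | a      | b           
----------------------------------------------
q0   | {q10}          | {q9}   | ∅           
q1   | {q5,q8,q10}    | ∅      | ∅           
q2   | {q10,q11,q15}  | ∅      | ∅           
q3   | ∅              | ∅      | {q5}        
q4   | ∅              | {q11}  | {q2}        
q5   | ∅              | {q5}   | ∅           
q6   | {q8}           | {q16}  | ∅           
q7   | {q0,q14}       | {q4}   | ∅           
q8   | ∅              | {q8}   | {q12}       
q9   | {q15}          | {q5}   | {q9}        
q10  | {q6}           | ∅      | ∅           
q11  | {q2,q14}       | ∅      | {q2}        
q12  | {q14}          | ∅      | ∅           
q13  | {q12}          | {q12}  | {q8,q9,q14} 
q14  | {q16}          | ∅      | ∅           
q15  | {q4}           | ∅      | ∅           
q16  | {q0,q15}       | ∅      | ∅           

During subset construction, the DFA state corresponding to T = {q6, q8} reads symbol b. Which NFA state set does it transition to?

{q0, q4, q6, q8, q10, q12, q14, q15, q16}

q8 on b → {q12}.
No b-transition from q6.
Union after reading b: {q12}.
Now take the ε-closure:
From q12 via ε: add q14.
From q14 via ε: add q16.
From q16 via ε: add q0, q15.
From q0 via ε: add q10.
From q15 via ε: add q4.
From q10 via ε: add q6.
From q6 via ε: add q8.
No new states can be added; the closed set is {q0, q4, q6, q8, q10, q12, q14, q15, q16}.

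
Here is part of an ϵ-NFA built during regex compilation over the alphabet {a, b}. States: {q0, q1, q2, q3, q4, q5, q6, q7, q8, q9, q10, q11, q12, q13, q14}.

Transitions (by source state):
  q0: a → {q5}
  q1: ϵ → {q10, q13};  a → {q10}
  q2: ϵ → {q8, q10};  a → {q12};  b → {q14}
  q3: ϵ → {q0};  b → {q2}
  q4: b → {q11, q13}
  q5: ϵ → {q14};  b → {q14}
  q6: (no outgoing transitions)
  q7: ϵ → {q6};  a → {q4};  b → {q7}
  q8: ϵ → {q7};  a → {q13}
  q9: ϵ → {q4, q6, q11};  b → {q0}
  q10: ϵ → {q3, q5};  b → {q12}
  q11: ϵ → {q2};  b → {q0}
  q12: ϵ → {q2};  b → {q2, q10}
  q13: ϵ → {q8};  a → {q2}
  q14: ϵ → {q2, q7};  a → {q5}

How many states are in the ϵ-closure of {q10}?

9

Start with {q10}.
From q10 via ϵ: add q3, q5.
From q3 via ϵ: add q0.
From q5 via ϵ: add q14.
From q14 via ϵ: add q2, q7.
From q2 via ϵ: add q8.
From q7 via ϵ: add q6.
ϵ-closure = {q0, q2, q3, q5, q6, q7, q8, q10, q14}, which has 9 states.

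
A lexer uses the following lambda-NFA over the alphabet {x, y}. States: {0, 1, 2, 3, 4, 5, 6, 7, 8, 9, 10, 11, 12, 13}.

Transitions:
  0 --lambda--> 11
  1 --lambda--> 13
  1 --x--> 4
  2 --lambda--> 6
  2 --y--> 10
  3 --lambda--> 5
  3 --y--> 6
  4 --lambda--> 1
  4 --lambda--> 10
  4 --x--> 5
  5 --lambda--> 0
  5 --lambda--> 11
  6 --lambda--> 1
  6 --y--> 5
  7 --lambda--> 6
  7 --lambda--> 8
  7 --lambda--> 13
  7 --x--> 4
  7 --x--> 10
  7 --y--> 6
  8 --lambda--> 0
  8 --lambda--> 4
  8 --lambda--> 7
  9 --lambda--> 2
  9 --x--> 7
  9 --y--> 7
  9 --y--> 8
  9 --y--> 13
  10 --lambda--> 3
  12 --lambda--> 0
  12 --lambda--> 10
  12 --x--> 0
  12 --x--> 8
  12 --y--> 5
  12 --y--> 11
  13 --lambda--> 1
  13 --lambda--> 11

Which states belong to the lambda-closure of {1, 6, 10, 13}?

Start with {1, 6, 10, 13}.
From 10 via lambda: add 3.
From 13 via lambda: add 11.
From 3 via lambda: add 5.
From 5 via lambda: add 0.
No new states can be added; the closed set is {0, 1, 3, 5, 6, 10, 11, 13}.

{0, 1, 3, 5, 6, 10, 11, 13}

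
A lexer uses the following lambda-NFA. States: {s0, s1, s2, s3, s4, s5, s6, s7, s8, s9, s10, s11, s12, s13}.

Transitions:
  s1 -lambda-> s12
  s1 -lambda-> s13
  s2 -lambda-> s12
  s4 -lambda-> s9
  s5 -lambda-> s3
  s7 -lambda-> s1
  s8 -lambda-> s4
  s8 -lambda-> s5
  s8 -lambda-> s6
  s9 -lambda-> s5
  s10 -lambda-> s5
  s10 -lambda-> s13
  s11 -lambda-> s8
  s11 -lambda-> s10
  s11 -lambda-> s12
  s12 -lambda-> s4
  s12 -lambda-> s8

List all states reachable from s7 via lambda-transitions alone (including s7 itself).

Start with {s7}.
From s7 via lambda: add s1.
From s1 via lambda: add s12, s13.
From s12 via lambda: add s4, s8.
From s4 via lambda: add s9.
From s8 via lambda: add s5, s6.
From s5 via lambda: add s3.
No new states can be added; the closed set is {s1, s3, s4, s5, s6, s7, s8, s9, s12, s13}.

{s1, s3, s4, s5, s6, s7, s8, s9, s12, s13}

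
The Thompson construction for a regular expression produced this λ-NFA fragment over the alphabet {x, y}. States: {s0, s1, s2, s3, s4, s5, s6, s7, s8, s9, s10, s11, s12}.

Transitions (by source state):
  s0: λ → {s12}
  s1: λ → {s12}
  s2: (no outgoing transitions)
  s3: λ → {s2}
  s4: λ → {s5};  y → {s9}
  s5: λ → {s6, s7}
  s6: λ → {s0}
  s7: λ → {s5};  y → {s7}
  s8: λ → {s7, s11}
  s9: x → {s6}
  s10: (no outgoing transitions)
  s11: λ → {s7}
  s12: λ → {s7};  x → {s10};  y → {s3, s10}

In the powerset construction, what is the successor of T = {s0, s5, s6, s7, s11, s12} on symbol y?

{s0, s2, s3, s5, s6, s7, s10, s12}

s7 on y → {s7}.
s12 on y → {s3, s10}.
No y-transition from s0, s5, s6, s11.
Union after reading y: {s3, s7, s10}.
Now take the λ-closure:
From s3 via λ: add s2.
From s7 via λ: add s5.
From s5 via λ: add s6.
From s6 via λ: add s0.
From s0 via λ: add s12.
No new states can be added; the closed set is {s0, s2, s3, s5, s6, s7, s10, s12}.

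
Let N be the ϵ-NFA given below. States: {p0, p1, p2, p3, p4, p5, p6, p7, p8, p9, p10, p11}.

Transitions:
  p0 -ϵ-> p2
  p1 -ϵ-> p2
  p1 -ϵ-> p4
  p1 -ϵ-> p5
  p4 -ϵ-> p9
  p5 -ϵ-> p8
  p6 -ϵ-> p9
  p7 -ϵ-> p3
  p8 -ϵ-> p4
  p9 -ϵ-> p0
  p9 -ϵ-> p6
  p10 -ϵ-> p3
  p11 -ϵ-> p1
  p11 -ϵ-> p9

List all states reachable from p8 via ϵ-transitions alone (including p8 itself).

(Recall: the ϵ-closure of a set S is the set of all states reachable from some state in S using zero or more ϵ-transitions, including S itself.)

Start with {p8}.
From p8 via ϵ: add p4.
From p4 via ϵ: add p9.
From p9 via ϵ: add p0, p6.
From p0 via ϵ: add p2.
No new states can be added; the closed set is {p0, p2, p4, p6, p8, p9}.

{p0, p2, p4, p6, p8, p9}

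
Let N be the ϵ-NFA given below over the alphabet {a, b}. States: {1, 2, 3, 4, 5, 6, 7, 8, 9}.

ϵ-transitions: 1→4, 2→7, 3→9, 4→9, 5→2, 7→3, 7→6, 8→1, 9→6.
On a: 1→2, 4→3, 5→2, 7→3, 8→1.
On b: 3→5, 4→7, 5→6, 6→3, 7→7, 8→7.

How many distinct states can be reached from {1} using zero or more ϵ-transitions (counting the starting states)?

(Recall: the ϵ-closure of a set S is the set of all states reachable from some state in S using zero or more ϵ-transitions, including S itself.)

4

Start with {1}.
From 1 via ϵ: add 4.
From 4 via ϵ: add 9.
From 9 via ϵ: add 6.
ϵ-closure = {1, 4, 6, 9}, which has 4 states.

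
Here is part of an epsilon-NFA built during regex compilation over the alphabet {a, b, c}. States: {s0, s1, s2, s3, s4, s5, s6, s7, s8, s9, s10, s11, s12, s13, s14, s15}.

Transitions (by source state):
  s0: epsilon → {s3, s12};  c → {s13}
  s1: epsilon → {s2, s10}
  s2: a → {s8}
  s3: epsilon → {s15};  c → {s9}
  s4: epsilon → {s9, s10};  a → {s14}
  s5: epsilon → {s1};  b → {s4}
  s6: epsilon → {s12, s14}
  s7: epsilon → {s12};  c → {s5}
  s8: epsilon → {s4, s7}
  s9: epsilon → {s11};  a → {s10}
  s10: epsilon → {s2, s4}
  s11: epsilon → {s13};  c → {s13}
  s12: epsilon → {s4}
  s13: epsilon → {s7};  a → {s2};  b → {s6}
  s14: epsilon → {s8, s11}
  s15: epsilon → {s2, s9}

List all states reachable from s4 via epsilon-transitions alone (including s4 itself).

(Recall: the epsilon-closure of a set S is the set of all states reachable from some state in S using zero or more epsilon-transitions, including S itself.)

Start with {s4}.
From s4 via epsilon: add s9, s10.
From s9 via epsilon: add s11.
From s10 via epsilon: add s2.
From s11 via epsilon: add s13.
From s13 via epsilon: add s7.
From s7 via epsilon: add s12.
No new states can be added; the closed set is {s2, s4, s7, s9, s10, s11, s12, s13}.

{s2, s4, s7, s9, s10, s11, s12, s13}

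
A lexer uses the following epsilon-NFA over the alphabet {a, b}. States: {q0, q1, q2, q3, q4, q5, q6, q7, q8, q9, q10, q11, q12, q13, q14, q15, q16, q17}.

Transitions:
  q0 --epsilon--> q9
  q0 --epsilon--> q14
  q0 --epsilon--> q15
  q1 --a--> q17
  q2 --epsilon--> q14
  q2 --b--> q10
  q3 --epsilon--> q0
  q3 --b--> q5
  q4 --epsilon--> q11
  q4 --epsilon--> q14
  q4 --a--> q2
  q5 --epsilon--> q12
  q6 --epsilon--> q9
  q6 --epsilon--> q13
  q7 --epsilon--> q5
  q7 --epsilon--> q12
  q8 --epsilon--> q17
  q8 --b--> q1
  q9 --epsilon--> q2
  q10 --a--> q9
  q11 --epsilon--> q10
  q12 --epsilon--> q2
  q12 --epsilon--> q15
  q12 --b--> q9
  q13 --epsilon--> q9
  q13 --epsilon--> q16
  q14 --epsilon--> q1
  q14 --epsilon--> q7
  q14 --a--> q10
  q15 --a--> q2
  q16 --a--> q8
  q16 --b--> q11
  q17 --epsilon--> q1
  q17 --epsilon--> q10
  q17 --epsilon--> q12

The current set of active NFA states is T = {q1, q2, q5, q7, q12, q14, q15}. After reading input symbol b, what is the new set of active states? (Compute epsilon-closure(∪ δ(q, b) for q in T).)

q2 on b → {q10}.
q12 on b → {q9}.
No b-transition from q1, q5, q7, q14, q15.
Union after reading b: {q9, q10}.
Now take the epsilon-closure:
From q9 via epsilon: add q2.
From q2 via epsilon: add q14.
From q14 via epsilon: add q1, q7.
From q7 via epsilon: add q5, q12.
From q12 via epsilon: add q15.
No new states can be added; the closed set is {q1, q2, q5, q7, q9, q10, q12, q14, q15}.

{q1, q2, q5, q7, q9, q10, q12, q14, q15}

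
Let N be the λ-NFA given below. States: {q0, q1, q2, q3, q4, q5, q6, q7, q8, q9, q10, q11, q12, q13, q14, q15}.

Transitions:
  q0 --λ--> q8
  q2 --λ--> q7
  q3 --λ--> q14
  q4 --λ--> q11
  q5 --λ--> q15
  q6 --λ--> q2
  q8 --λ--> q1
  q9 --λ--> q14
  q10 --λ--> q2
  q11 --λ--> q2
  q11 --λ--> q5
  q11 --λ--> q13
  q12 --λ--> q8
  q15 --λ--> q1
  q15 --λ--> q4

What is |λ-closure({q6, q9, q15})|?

11

Start with {q6, q9, q15}.
From q6 via λ: add q2.
From q9 via λ: add q14.
From q15 via λ: add q1, q4.
From q2 via λ: add q7.
From q4 via λ: add q11.
From q11 via λ: add q5, q13.
λ-closure = {q1, q2, q4, q5, q6, q7, q9, q11, q13, q14, q15}, which has 11 states.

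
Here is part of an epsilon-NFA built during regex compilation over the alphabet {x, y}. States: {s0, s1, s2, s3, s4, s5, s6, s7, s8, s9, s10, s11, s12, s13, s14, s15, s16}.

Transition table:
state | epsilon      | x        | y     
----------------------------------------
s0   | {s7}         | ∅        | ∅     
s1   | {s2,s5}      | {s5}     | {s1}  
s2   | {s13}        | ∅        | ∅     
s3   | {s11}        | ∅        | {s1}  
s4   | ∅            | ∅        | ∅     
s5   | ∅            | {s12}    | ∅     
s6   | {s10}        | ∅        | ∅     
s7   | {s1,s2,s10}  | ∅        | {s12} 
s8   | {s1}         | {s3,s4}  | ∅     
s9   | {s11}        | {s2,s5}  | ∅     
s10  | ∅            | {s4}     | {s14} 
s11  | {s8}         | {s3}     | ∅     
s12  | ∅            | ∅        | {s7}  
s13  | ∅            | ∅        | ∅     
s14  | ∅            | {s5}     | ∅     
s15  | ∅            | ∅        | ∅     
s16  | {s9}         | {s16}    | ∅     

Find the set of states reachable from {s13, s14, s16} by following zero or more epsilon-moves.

Start with {s13, s14, s16}.
From s16 via epsilon: add s9.
From s9 via epsilon: add s11.
From s11 via epsilon: add s8.
From s8 via epsilon: add s1.
From s1 via epsilon: add s2, s5.
No new states can be added; the closed set is {s1, s2, s5, s8, s9, s11, s13, s14, s16}.

{s1, s2, s5, s8, s9, s11, s13, s14, s16}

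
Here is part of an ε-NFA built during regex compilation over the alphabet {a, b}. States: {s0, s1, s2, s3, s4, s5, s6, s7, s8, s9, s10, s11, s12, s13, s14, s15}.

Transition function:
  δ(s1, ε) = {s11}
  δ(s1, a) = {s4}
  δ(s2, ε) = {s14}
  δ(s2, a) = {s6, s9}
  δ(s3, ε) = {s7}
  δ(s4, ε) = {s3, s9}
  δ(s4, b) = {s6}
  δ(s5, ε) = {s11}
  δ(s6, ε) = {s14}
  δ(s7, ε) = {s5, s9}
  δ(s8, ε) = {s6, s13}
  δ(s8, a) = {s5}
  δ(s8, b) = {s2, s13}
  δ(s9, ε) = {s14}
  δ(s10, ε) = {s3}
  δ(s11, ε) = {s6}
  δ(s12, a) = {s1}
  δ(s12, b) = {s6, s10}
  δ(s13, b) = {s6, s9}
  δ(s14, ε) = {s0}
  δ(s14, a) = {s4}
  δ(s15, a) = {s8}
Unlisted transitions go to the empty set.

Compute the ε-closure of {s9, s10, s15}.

{s0, s3, s5, s6, s7, s9, s10, s11, s14, s15}

Start with {s9, s10, s15}.
From s9 via ε: add s14.
From s10 via ε: add s3.
From s3 via ε: add s7.
From s14 via ε: add s0.
From s7 via ε: add s5.
From s5 via ε: add s11.
From s11 via ε: add s6.
No new states can be added; the closed set is {s0, s3, s5, s6, s7, s9, s10, s11, s14, s15}.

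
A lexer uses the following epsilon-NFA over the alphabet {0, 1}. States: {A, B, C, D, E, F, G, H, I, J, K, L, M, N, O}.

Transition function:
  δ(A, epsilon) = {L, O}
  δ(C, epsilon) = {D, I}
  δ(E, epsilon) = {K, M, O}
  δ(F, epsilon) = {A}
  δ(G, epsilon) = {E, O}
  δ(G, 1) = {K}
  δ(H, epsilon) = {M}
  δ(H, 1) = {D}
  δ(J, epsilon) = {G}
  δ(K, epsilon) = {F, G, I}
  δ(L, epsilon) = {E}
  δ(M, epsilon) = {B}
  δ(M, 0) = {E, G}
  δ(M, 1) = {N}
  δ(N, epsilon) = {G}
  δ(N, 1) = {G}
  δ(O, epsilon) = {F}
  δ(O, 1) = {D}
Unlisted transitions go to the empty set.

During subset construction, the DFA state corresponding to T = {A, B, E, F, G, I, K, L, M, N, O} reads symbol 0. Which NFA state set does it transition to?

{A, B, E, F, G, I, K, L, M, O}

M on 0 → {E, G}.
No 0-transition from A, B, E, F, G, I, K, L, N, O.
Union after reading 0: {E, G}.
Now take the epsilon-closure:
From E via epsilon: add K, M, O.
From K via epsilon: add F, I.
From M via epsilon: add B.
From F via epsilon: add A.
From A via epsilon: add L.
No new states can be added; the closed set is {A, B, E, F, G, I, K, L, M, O}.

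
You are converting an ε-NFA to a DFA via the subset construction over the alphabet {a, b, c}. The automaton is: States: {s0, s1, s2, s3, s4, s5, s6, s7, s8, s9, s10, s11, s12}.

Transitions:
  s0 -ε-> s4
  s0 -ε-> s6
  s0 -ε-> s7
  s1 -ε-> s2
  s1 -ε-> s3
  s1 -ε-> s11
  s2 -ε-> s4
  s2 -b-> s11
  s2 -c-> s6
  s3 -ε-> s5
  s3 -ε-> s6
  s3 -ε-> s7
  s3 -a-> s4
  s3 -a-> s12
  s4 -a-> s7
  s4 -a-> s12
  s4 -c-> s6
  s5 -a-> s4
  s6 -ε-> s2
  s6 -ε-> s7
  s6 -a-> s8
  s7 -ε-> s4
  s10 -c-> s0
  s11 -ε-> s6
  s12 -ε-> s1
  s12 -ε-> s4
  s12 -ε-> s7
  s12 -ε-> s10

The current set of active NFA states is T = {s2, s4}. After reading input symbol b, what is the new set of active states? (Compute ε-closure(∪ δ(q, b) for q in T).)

s2 on b → {s11}.
No b-transition from s4.
Union after reading b: {s11}.
Now take the ε-closure:
From s11 via ε: add s6.
From s6 via ε: add s2, s7.
From s2 via ε: add s4.
No new states can be added; the closed set is {s2, s4, s6, s7, s11}.

{s2, s4, s6, s7, s11}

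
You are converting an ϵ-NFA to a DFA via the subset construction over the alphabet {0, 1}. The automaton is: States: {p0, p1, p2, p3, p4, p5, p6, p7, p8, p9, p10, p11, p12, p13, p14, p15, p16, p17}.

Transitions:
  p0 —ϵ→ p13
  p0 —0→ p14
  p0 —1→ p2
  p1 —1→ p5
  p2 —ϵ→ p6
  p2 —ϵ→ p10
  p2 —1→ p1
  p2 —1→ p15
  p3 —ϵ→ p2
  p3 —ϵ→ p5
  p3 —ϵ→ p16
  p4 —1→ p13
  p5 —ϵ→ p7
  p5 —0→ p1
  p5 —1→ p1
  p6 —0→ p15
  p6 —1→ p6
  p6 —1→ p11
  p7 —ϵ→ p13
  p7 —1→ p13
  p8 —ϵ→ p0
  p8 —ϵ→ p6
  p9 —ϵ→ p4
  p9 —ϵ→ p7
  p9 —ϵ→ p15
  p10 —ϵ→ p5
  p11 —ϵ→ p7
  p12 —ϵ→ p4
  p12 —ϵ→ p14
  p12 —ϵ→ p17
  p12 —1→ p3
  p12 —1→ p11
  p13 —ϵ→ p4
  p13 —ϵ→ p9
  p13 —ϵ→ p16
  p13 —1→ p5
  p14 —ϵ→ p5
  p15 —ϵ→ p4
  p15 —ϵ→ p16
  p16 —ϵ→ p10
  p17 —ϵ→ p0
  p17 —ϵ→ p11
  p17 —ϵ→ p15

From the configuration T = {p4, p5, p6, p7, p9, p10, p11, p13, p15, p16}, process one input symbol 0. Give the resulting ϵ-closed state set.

p5 on 0 → {p1}.
p6 on 0 → {p15}.
No 0-transition from p4, p7, p9, p10, p11, p13, p15, p16.
Union after reading 0: {p1, p15}.
Now take the ϵ-closure:
From p15 via ϵ: add p4, p16.
From p16 via ϵ: add p10.
From p10 via ϵ: add p5.
From p5 via ϵ: add p7.
From p7 via ϵ: add p13.
From p13 via ϵ: add p9.
No new states can be added; the closed set is {p1, p4, p5, p7, p9, p10, p13, p15, p16}.

{p1, p4, p5, p7, p9, p10, p13, p15, p16}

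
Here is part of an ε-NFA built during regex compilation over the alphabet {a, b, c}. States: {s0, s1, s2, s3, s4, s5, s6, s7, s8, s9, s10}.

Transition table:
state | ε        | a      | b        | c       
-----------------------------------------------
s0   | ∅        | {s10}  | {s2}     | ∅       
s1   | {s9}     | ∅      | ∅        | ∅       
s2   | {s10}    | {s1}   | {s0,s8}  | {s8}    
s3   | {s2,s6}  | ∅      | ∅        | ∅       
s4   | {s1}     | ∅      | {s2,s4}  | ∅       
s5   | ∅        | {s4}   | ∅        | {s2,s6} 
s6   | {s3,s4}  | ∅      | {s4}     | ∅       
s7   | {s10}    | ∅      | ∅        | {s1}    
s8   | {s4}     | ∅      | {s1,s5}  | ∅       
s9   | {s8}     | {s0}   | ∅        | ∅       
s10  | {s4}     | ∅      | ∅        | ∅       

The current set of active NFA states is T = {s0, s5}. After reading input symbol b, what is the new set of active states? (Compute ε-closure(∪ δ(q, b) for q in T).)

{s1, s2, s4, s8, s9, s10}

s0 on b → {s2}.
No b-transition from s5.
Union after reading b: {s2}.
Now take the ε-closure:
From s2 via ε: add s10.
From s10 via ε: add s4.
From s4 via ε: add s1.
From s1 via ε: add s9.
From s9 via ε: add s8.
No new states can be added; the closed set is {s1, s2, s4, s8, s9, s10}.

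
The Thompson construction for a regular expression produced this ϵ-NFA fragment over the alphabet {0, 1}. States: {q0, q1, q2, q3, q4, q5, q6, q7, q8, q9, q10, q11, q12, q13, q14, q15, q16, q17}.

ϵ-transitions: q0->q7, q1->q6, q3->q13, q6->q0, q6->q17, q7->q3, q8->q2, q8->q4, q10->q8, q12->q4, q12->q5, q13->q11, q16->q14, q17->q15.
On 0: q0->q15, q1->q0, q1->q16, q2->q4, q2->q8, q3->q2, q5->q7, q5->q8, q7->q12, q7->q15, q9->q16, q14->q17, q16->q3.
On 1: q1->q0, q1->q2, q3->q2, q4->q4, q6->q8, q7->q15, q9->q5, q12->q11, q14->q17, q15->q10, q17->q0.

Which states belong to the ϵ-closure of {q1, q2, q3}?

{q0, q1, q2, q3, q6, q7, q11, q13, q15, q17}

Start with {q1, q2, q3}.
From q1 via ϵ: add q6.
From q3 via ϵ: add q13.
From q6 via ϵ: add q0, q17.
From q13 via ϵ: add q11.
From q0 via ϵ: add q7.
From q17 via ϵ: add q15.
No new states can be added; the closed set is {q0, q1, q2, q3, q6, q7, q11, q13, q15, q17}.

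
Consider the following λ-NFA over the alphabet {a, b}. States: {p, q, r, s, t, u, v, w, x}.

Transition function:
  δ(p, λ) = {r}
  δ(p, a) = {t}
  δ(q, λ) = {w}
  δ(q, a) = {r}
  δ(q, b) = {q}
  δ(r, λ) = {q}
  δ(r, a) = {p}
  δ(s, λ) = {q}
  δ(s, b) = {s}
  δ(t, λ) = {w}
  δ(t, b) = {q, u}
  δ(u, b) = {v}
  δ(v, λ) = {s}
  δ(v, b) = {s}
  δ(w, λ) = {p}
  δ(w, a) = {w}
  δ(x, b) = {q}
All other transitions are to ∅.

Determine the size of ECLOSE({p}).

Start with {p}.
From p via λ: add r.
From r via λ: add q.
From q via λ: add w.
λ-closure = {p, q, r, w}, which has 4 states.

4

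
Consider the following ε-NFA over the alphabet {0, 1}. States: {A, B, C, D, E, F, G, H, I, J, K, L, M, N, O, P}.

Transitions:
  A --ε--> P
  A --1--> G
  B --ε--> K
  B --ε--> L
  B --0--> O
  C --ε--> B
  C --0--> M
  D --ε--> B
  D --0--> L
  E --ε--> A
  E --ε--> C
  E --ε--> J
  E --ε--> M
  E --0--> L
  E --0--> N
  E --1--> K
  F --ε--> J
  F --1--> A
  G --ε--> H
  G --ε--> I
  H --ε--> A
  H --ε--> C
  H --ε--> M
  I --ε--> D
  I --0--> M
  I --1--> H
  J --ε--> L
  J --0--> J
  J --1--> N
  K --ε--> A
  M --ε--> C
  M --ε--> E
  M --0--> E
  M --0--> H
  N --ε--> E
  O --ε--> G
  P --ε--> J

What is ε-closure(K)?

Start with {K}.
From K via ε: add A.
From A via ε: add P.
From P via ε: add J.
From J via ε: add L.
No new states can be added; the closed set is {A, J, K, L, P}.

{A, J, K, L, P}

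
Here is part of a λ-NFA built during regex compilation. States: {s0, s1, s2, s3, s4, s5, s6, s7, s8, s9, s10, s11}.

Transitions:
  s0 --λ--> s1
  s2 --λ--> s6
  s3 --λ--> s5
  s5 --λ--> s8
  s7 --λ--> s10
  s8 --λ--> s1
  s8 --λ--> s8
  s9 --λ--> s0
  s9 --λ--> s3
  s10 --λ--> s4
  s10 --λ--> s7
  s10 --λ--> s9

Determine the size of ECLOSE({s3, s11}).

5

Start with {s3, s11}.
From s3 via λ: add s5.
From s5 via λ: add s8.
From s8 via λ: add s1.
λ-closure = {s1, s3, s5, s8, s11}, which has 5 states.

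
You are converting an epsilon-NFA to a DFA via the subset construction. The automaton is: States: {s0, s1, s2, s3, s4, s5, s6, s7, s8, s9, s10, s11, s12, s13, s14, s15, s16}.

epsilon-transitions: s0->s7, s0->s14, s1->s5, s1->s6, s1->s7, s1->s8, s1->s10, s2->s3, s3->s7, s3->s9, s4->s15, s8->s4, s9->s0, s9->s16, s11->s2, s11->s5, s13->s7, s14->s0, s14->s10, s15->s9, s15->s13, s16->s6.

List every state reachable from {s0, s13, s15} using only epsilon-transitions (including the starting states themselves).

{s0, s6, s7, s9, s10, s13, s14, s15, s16}

Start with {s0, s13, s15}.
From s0 via epsilon: add s7, s14.
From s15 via epsilon: add s9.
From s9 via epsilon: add s16.
From s14 via epsilon: add s10.
From s16 via epsilon: add s6.
No new states can be added; the closed set is {s0, s6, s7, s9, s10, s13, s14, s15, s16}.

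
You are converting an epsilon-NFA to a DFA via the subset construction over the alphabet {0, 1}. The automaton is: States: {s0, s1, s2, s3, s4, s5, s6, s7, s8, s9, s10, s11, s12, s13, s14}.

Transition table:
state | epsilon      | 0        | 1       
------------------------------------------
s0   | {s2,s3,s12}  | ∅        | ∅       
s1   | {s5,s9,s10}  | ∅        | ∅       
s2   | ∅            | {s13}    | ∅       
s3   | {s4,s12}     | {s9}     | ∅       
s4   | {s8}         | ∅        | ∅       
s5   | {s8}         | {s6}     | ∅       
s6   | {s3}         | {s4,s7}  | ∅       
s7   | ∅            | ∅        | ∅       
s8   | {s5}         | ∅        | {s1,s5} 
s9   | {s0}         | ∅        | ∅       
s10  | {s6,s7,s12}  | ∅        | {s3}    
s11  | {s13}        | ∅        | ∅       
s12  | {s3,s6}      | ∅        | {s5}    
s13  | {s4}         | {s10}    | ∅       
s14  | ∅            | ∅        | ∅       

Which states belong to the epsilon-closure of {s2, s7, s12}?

Start with {s2, s7, s12}.
From s12 via epsilon: add s3, s6.
From s3 via epsilon: add s4.
From s4 via epsilon: add s8.
From s8 via epsilon: add s5.
No new states can be added; the closed set is {s2, s3, s4, s5, s6, s7, s8, s12}.

{s2, s3, s4, s5, s6, s7, s8, s12}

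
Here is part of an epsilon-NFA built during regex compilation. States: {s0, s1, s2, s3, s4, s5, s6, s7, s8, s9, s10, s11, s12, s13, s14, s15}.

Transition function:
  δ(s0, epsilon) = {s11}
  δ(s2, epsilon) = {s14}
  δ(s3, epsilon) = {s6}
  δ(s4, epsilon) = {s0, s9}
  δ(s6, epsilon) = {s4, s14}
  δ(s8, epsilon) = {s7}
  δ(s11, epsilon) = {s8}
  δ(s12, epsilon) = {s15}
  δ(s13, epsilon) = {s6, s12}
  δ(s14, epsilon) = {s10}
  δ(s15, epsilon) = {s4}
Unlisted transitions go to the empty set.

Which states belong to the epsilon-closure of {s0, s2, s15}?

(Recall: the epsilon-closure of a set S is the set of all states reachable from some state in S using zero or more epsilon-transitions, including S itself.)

Start with {s0, s2, s15}.
From s0 via epsilon: add s11.
From s2 via epsilon: add s14.
From s15 via epsilon: add s4.
From s4 via epsilon: add s9.
From s11 via epsilon: add s8.
From s14 via epsilon: add s10.
From s8 via epsilon: add s7.
No new states can be added; the closed set is {s0, s2, s4, s7, s8, s9, s10, s11, s14, s15}.

{s0, s2, s4, s7, s8, s9, s10, s11, s14, s15}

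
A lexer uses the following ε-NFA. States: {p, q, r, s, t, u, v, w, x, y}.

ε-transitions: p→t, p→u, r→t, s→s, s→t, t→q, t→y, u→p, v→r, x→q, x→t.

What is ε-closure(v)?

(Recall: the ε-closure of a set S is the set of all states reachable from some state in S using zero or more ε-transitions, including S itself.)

{q, r, t, v, y}

Start with {v}.
From v via ε: add r.
From r via ε: add t.
From t via ε: add q, y.
No new states can be added; the closed set is {q, r, t, v, y}.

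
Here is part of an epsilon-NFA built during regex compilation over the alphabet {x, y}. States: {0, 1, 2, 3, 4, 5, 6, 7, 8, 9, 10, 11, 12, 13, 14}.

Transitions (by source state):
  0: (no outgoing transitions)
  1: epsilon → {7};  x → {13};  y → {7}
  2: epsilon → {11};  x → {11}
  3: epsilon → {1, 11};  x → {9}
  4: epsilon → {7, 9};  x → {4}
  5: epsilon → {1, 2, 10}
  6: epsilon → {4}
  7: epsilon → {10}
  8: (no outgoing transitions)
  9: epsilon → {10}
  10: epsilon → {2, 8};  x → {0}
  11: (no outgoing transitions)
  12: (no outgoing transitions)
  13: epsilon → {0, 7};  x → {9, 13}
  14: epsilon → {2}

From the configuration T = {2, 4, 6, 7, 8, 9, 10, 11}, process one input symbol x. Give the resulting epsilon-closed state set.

2 on x → {11}.
4 on x → {4}.
10 on x → {0}.
No x-transition from 6, 7, 8, 9, 11.
Union after reading x: {0, 4, 11}.
Now take the epsilon-closure:
From 4 via epsilon: add 7, 9.
From 7 via epsilon: add 10.
From 10 via epsilon: add 2, 8.
No new states can be added; the closed set is {0, 2, 4, 7, 8, 9, 10, 11}.

{0, 2, 4, 7, 8, 9, 10, 11}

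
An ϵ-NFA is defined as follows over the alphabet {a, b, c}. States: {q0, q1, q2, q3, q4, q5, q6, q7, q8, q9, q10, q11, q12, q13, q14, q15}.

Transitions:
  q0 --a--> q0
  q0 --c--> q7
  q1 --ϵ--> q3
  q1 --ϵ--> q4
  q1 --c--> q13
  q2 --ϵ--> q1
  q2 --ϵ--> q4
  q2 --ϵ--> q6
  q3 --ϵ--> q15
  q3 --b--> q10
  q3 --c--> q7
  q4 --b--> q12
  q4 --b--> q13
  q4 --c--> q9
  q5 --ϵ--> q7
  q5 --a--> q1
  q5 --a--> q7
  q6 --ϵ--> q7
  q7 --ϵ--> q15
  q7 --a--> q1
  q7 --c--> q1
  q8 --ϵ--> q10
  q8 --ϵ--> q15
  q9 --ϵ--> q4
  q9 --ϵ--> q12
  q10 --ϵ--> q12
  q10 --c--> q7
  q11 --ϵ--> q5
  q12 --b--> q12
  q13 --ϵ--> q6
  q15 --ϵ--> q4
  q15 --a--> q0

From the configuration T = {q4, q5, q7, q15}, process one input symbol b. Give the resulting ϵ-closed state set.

{q4, q6, q7, q12, q13, q15}

q4 on b → {q12, q13}.
No b-transition from q5, q7, q15.
Union after reading b: {q12, q13}.
Now take the ϵ-closure:
From q13 via ϵ: add q6.
From q6 via ϵ: add q7.
From q7 via ϵ: add q15.
From q15 via ϵ: add q4.
No new states can be added; the closed set is {q4, q6, q7, q12, q13, q15}.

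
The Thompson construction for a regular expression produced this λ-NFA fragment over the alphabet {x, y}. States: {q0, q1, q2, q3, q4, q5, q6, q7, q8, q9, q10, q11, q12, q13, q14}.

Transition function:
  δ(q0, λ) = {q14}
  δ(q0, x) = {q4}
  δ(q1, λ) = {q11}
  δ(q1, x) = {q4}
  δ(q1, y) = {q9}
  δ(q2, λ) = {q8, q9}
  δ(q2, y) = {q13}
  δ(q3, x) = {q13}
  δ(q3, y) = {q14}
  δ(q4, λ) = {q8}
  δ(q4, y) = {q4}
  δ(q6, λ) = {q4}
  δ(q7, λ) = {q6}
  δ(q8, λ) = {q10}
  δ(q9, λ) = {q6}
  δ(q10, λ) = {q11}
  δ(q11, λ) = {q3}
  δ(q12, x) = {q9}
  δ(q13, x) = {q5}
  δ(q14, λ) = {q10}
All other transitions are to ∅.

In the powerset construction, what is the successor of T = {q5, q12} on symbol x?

q12 on x → {q9}.
No x-transition from q5.
Union after reading x: {q9}.
Now take the λ-closure:
From q9 via λ: add q6.
From q6 via λ: add q4.
From q4 via λ: add q8.
From q8 via λ: add q10.
From q10 via λ: add q11.
From q11 via λ: add q3.
No new states can be added; the closed set is {q3, q4, q6, q8, q9, q10, q11}.

{q3, q4, q6, q8, q9, q10, q11}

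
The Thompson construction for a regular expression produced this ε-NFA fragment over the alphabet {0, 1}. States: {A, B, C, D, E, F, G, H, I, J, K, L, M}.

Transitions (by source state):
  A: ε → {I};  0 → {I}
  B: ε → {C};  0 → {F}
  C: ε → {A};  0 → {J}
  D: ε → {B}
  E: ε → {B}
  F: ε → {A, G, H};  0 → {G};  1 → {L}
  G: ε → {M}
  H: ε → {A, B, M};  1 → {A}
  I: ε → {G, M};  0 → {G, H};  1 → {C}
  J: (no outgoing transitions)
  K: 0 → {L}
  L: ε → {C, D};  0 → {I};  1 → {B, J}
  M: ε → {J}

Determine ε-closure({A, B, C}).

Start with {A, B, C}.
From A via ε: add I.
From I via ε: add G, M.
From M via ε: add J.
No new states can be added; the closed set is {A, B, C, G, I, J, M}.

{A, B, C, G, I, J, M}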